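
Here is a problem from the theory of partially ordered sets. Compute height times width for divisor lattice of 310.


Height = length of longest chain minus 1; width = size of largest antichain.
A maximum chain: 1 | 31 | 155 | 310  (height 3).
A maximum antichain: {2, 5, 31}  (width 3).
Product = 3 * 3 = 9


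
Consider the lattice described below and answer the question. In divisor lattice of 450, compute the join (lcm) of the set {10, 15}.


In a divisor lattice, join = lcm (least common multiple).
Compute lcm iteratively: start with first element, then lcm(current, next).
Elements: [10, 15]
lcm(10,15) = 30
Final lcm = 30


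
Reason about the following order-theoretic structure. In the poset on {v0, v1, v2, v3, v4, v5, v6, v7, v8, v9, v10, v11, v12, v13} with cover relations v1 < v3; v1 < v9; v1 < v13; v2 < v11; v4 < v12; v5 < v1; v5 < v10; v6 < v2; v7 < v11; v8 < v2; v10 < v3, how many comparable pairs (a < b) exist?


A comparable pair {a,b} has a < b or b < a in the order.
Count unordered pairs where one element is strictly below the other.
Examples: {v1,v3}, {v1,v5}, {v1,v9}, {v1,v13}, ...
Total comparable pairs: 16


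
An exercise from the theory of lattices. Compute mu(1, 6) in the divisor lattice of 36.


In a divisor lattice, mu(a,b) = mu(b/a) where mu is the classical Mobius function.
b/a = 6/1 = 6
Prime factorization of 6: primes [2, 3]
6 is squarefree with 2 prime factor(s), so mu(6) = (-1)^2 = 1


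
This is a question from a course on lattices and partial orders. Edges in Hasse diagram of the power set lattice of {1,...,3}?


A cover relation a -< b holds when a < b with no c strictly between.
Cover relations:
  {} -< {1}
  {} -< {2}
  {} -< {3}
  {1} -< {1,2}
  {1} -< {1,3}
  {2} -< {1,2}
  {2} -< {2,3}
  {3} -< {1,3}
  ...4 more
Total: 12


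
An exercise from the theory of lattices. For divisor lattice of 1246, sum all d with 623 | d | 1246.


Interval [623,1246] in divisors of 1246: [623, 1246]
Sum = 1869


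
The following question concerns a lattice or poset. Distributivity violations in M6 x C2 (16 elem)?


Distributive law: a ^ (b v c) = (a ^ b) v (a ^ c).
Check all 16^3 = 4096 ordered triples (a,b,c).
  e.g. a=(a1,0), b=(a2,0), c=(a3,0): lhs=(a1,0) != rhs=(0,0)
  e.g. a=(a1,0), b=(a2,0), c=(a3,1): lhs=(a1,0) != rhs=(0,0)
Total violating triples: 960


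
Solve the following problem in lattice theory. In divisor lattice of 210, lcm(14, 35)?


Join=lcm.
gcd(14,35)=7
lcm=70


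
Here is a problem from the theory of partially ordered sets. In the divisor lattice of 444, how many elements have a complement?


An element a is complemented if some b has a meet b = bottom, a join b = top.
a is complemented iff gcd(a, n/a)=1, i.e. a is a unitary divisor of 444.
Complemented elements: 1, 3, 4, 12, 37, 111, ... (2 more)
Count: 8


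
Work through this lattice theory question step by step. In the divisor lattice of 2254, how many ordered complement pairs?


Complement pair (a,b): a meet b = bottom, a join b = top.
Here: gcd(a,b)=1 and lcm(a,b)=2254, i.e. a*b=2254 with a,b coprime.
Pairs found: (1,2254), (2,1127), (23,98), (46,49), ... (4 more)
Total ordered pairs: 8


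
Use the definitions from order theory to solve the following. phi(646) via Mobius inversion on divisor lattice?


phi(n) = n * prod_{p|n} (1 - 1/p).
Prime divisors of 646: [2, 17, 19]
phi(646) = 646 * (1 - 1/2) * (1 - 1/17) * (1 - 1/19)
phi(646) = 288


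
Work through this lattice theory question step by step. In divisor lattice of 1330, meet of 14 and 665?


In a divisor lattice, meet = gcd (greatest common divisor).
By Euclidean algorithm or factoring: gcd(14,665) = 7


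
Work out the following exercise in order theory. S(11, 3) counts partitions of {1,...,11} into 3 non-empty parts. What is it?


S(n,k) = k*S(n-1,k) + S(n-1,k-1).
S(10,3) = 9330, S(10,2) = 511
S(11,3) = 3*9330 + 511 = 27990 + 511
S(11,3) = 28501


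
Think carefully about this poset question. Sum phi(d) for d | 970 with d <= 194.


Divisors of 970 up to 194: [1, 2, 5, 10, 97, 194]
phi values: [1, 1, 4, 4, 96, 96]
Sum = 202


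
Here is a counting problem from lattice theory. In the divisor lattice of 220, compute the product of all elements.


Divisors of 220: [1, 2, 4, 5, 10, 11, 20, 22, 44, 55, 110, 220]
Product = n^(d(n)/2) = 220^(12/2)
Product = 113379904000000


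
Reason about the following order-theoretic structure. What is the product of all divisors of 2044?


Divisors of 2044: [1, 2, 4, 7, 14, 28, 73, 146, 292, 511, 1022, 2044]
Product = n^(d(n)/2) = 2044^(12/2)
Product = 72926496312011001856


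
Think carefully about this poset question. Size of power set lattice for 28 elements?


Power set = 2^n.
2^28 = 268435456


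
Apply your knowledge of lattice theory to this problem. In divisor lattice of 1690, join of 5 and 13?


In a divisor lattice, join = lcm (least common multiple).
gcd(5,13) = 1
lcm(5,13) = 5*13/gcd = 65/1 = 65


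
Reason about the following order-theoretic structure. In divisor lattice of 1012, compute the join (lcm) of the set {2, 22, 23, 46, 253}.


In a divisor lattice, join = lcm (least common multiple).
Compute lcm iteratively: start with first element, then lcm(current, next).
Elements: [2, 22, 23, 46, 253]
lcm(2,22) = 22
lcm(22,23) = 506
lcm(506,46) = 506
lcm(506,253) = 506
Final lcm = 506


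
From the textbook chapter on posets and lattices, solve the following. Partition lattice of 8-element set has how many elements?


B(n) = number of set partitions of an n-element set.
B(n) satisfies the recurrence: B(n+1) = sum_k C(n,k)*B(k).
B(8) = 4140


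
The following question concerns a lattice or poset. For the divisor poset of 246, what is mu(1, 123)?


In a divisor lattice, mu(a,b) = mu(b/a) where mu is the classical Mobius function.
b/a = 123/1 = 123
Prime factorization of 123: primes [3, 41]
123 is squarefree with 2 prime factor(s), so mu(123) = (-1)^2 = 1


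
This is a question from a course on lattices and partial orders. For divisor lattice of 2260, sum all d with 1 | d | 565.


Interval [1,565] in divisors of 2260: [1, 5, 113, 565]
Sum = 684


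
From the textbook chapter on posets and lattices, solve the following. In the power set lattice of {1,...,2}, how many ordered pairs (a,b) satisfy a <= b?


The order relation is {(a,b) : a <= b}, reflexive so it includes (a,a).
Examples: ({},{}), ({},{1,2}), ({},{1}), ({},{2}), ({1,2},{1,2}), ...
Total ordered pairs: 9


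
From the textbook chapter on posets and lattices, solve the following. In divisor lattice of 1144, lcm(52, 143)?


Join=lcm.
gcd(52,143)=13
lcm=572


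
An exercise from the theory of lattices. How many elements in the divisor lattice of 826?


Divisors of 826: [1, 2, 7, 14, 59, 118, 413, 826]
Count: 8


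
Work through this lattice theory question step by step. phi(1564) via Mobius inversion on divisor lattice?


phi(n) = n * prod_{p|n} (1 - 1/p).
Prime divisors of 1564: [2, 17, 23]
phi(1564) = 1564 * (1 - 1/2) * (1 - 1/17) * (1 - 1/23)
phi(1564) = 704


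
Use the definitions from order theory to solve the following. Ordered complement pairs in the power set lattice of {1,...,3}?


Complement pair (a,b): a meet b = bottom, a join b = top.
Here: A intersect B = {} and A union B = {1,...,3}.
Pairs found: ({},{1,2,3}), ({1},{2,3}), ({2},{1,3}), ({3},{1,2}), ... (4 more)
Total ordered pairs: 8


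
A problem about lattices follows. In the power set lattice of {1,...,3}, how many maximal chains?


A maximal chain goes from the minimum element to a maximal element via cover relations.
Counting all min-to-max paths in the cover graph.
Total maximal chains: 6


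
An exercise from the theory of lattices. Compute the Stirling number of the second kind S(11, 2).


S(n,k) = k*S(n-1,k) + S(n-1,k-1).
S(10,2) = 511, S(10,1) = 1
S(11,2) = 2*511 + 1 = 1022 + 1
S(11,2) = 1023


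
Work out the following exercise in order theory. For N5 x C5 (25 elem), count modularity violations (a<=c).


Modular law: if a <= c then a v (b ^ c) = (a v b) ^ c.
Check all triples (a,b,c) with a <= c among 25 elements.
  e.g. a=(a,0), b=(c,0), c=(b,0): lhs=(a,0) != rhs=(b,0)
  e.g. a=(a,0), b=(c,1), c=(b,0): lhs=(a,0) != rhs=(b,0)
Total violating triples: 75


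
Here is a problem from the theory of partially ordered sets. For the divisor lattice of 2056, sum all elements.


sigma(n) = sum of divisors.
Divisors of 2056: [1, 2, 4, 8, 257, 514, 1028, 2056]
Sum = 3870


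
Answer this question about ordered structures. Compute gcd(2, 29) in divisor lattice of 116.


In a divisor lattice, meet = gcd (greatest common divisor).
By Euclidean algorithm or factoring: gcd(2,29) = 1


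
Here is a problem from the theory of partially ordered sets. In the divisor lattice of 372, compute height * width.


Height = length of longest chain minus 1; width = size of largest antichain.
A maximum chain: 1 | 31 | 93 | 186 | 372  (height 4).
A maximum antichain: {4, 6, 62, 93}  (width 4).
Product = 4 * 4 = 16


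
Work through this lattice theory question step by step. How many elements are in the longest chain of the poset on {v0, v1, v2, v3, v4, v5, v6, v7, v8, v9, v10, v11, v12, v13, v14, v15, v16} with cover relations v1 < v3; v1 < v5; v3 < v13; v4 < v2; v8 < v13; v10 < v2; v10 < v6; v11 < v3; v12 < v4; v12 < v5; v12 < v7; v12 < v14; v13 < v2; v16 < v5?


A chain is a totally ordered subset; we count the number of elements in a maximum chain.
Compute, for each element x, the size of the longest chain ending at x:
  v0: 1
  v1: 1
  v8: 1
  v9: 1
  v10: 1
  v11: 1
  ...
A maximum chain: v1 < v3 < v13 < v2
Number of elements in the longest chain: 4


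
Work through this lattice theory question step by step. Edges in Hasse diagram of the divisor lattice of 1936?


A cover relation a -< b holds when a < b with no c strictly between.
Cover relations:
  1 -< 2
  1 -< 11
  2 -< 4
  2 -< 22
  4 -< 8
  4 -< 44
  8 -< 16
  8 -< 88
  ...14 more
Total: 22


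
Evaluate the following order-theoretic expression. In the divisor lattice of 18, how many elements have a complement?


An element a is complemented if some b has a meet b = bottom, a join b = top.
a is complemented iff gcd(a, n/a)=1, i.e. a is a unitary divisor of 18.
Complemented elements: 1, 2, 9, 18
Count: 4


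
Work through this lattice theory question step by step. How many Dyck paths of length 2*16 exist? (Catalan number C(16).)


C(n) = C(2n, n) / (n+1).
C(32, 16) = 601080390
C(16) = 601080390 / 17 = 35357670


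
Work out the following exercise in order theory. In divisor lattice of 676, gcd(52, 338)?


Meet=gcd.
gcd(52,338)=26


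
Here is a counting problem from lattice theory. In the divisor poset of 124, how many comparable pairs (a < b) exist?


A comparable pair {a,b} has a < b or b < a in the order.
Count unordered pairs where one element is strictly below the other.
Examples: {1,2}, {1,4}, {1,31}, {1,62}, ...
Total comparable pairs: 12


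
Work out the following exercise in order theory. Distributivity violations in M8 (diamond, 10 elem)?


Distributive law: a ^ (b v c) = (a ^ b) v (a ^ c).
Check all 10^3 = 1000 ordered triples (a,b,c).
  e.g. a=a1, b=a2, c=a3: lhs=a1 != rhs=0
  e.g. a=a1, b=a2, c=a4: lhs=a1 != rhs=0
Total violating triples: 336


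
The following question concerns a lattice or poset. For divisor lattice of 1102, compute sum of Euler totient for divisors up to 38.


Divisors of 1102 up to 38: [1, 2, 19, 29, 38]
phi values: [1, 1, 18, 28, 18]
Sum = 66


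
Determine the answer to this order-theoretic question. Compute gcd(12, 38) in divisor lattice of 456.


In a divisor lattice, meet = gcd (greatest common divisor).
By Euclidean algorithm or factoring: gcd(12,38) = 2


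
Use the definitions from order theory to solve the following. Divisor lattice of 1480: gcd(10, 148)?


Meet=gcd.
gcd(10,148)=2


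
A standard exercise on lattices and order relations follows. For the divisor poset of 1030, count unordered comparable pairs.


A comparable pair {a,b} has a < b or b < a in the order.
Count unordered pairs where one element is strictly below the other.
Examples: {1,2}, {1,5}, {1,10}, {1,103}, ...
Total comparable pairs: 19


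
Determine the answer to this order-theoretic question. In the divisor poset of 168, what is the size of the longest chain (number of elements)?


A chain is a totally ordered subset; we count the number of elements in a maximum chain.
Compute, for each element x, the size of the longest chain ending at x:
  1: 1
  2: 2
  3: 2
  7: 2
  4: 3
  6: 3
  ...
A maximum chain: 1 < 2 < 4 < 8 < 24 < 168
Number of elements in the longest chain: 6


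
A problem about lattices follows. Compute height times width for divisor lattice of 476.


Height = length of longest chain minus 1; width = size of largest antichain.
A maximum chain: 1 | 17 | 119 | 238 | 476  (height 4).
A maximum antichain: {4, 14, 34, 119}  (width 4).
Product = 4 * 4 = 16


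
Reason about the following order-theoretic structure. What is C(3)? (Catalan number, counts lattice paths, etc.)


C(n) = C(2n, n) / (n+1).
C(6, 3) = 20
C(3) = 20 / 4 = 5


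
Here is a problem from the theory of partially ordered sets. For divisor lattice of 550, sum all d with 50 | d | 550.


Interval [50,550] in divisors of 550: [50, 550]
Sum = 600


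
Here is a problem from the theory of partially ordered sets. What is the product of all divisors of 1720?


Divisors of 1720: [1, 2, 4, 5, 8, 10, 20, 40, 43, 86, 172, 215, 344, 430, 860, 1720]
Product = n^(d(n)/2) = 1720^(16/2)
Product = 76599789339285913600000000


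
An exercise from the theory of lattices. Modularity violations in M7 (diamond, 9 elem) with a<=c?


Modular law: if a <= c then a v (b ^ c) = (a v b) ^ c.
Check all triples (a,b,c) with a <= c among 9 elements.
This lattice is modular (diamonds M_m and their chain-products are modular).
Total violating triples: 0


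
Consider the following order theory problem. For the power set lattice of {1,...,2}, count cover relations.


A cover relation a -< b holds when a < b with no c strictly between.
Cover relations:
  {} -< {1}
  {} -< {2}
  {1} -< {1,2}
  {2} -< {1,2}
Total: 4


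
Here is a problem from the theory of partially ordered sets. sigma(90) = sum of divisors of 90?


sigma(n) = sum of divisors.
Divisors of 90: [1, 2, 3, 5, 6, 9, 10, 15, 18, 30, 45, 90]
Sum = 234


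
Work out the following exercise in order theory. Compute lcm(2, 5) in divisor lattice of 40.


In a divisor lattice, join = lcm (least common multiple).
gcd(2,5) = 1
lcm(2,5) = 2*5/gcd = 10/1 = 10


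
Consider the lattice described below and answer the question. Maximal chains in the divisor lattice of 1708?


A maximal chain goes from the minimum element to a maximal element via cover relations.
Counting all min-to-max paths in the cover graph.
Total maximal chains: 12


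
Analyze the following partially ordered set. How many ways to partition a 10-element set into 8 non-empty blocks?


S(n,k) = k*S(n-1,k) + S(n-1,k-1).
S(9,8) = 36, S(9,7) = 462
S(10,8) = 8*36 + 462 = 288 + 462
S(10,8) = 750


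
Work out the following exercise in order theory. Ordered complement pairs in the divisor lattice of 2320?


Complement pair (a,b): a meet b = bottom, a join b = top.
Here: gcd(a,b)=1 and lcm(a,b)=2320, i.e. a*b=2320 with a,b coprime.
Pairs found: (1,2320), (5,464), (16,145), (29,80), ... (4 more)
Total ordered pairs: 8


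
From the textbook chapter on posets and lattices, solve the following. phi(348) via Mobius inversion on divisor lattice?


phi(n) = n * prod_{p|n} (1 - 1/p).
Prime divisors of 348: [2, 3, 29]
phi(348) = 348 * (1 - 1/2) * (1 - 1/3) * (1 - 1/29)
phi(348) = 112


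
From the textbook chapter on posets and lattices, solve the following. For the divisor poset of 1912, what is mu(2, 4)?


In a divisor lattice, mu(a,b) = mu(b/a) where mu is the classical Mobius function.
b/a = 4/2 = 2
Prime factorization of 2: primes [2]
2 is squarefree with 1 prime factor(s), so mu(2) = (-1)^1 = -1


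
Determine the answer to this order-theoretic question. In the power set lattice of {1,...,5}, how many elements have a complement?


An element a is complemented if some b has a meet b = bottom, a join b = top.
every subset A has complement S\A, so all elements are complemented.
Complemented elements: {}, {1}, {2}, {3}, {4}, {5}, ... (26 more)
Count: 32


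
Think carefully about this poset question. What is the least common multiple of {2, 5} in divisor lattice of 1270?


In a divisor lattice, join = lcm (least common multiple).
Compute lcm iteratively: start with first element, then lcm(current, next).
Elements: [2, 5]
lcm(2,5) = 10
Final lcm = 10


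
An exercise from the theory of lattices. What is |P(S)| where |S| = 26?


Power set = 2^n.
2^26 = 67108864


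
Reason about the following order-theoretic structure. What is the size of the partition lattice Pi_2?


B(n) = number of set partitions of an n-element set.
B(n) satisfies the recurrence: B(n+1) = sum_k C(n,k)*B(k).
B(2) = 2


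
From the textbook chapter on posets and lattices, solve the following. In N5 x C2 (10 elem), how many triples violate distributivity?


Distributive law: a ^ (b v c) = (a ^ b) v (a ^ c).
Check all 10^3 = 1000 ordered triples (a,b,c).
  e.g. a=(b,0), b=(a,0), c=(c,0): lhs=(b,0) != rhs=(a,0)
  e.g. a=(b,0), b=(a,0), c=(c,1): lhs=(b,0) != rhs=(a,0)
Total violating triples: 16


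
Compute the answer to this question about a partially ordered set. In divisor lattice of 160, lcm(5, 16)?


Join=lcm.
gcd(5,16)=1
lcm=80


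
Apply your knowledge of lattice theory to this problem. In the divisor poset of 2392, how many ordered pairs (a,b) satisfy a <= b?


The order relation is {(a,b) : a <= b}, reflexive so it includes (a,a).
Examples: (1,1), (1,104), (1,1196), (1,13), (1,184), ...
Total ordered pairs: 90


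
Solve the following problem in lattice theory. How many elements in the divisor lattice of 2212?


Divisors of 2212: [1, 2, 4, 7, 14, 28, 79, 158, 316, 553, 1106, 2212]
Count: 12


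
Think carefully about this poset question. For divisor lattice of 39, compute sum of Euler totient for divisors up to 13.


Divisors of 39 up to 13: [1, 3, 13]
phi values: [1, 2, 12]
Sum = 15


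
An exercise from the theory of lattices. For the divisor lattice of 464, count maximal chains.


A maximal chain goes from the minimum element to a maximal element via cover relations.
Counting all min-to-max paths in the cover graph.
Total maximal chains: 5


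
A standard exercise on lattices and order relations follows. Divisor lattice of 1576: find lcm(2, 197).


In a divisor lattice, join = lcm (least common multiple).
gcd(2,197) = 1
lcm(2,197) = 2*197/gcd = 394/1 = 394


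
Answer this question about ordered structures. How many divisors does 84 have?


Divisors of 84: [1, 2, 3, 4, 6, 7, 12, 14, 21, 28, 42, 84]
Count: 12


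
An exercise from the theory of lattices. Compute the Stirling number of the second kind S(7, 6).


S(n,k) = k*S(n-1,k) + S(n-1,k-1).
S(6,6) = 1, S(6,5) = 15
S(7,6) = 6*1 + 15 = 6 + 15
S(7,6) = 21


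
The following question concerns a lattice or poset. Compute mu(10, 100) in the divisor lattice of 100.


In a divisor lattice, mu(a,b) = mu(b/a) where mu is the classical Mobius function.
b/a = 100/10 = 10
Prime factorization of 10: primes [2, 5]
10 is squarefree with 2 prime factor(s), so mu(10) = (-1)^2 = 1


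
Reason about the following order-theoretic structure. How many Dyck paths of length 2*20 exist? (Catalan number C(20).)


C(n) = C(2n, n) / (n+1).
C(40, 20) = 137846528820
C(20) = 137846528820 / 21 = 6564120420


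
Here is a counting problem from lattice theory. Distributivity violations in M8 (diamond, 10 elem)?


Distributive law: a ^ (b v c) = (a ^ b) v (a ^ c).
Check all 10^3 = 1000 ordered triples (a,b,c).
  e.g. a=a1, b=a2, c=a3: lhs=a1 != rhs=0
  e.g. a=a1, b=a2, c=a4: lhs=a1 != rhs=0
Total violating triples: 336


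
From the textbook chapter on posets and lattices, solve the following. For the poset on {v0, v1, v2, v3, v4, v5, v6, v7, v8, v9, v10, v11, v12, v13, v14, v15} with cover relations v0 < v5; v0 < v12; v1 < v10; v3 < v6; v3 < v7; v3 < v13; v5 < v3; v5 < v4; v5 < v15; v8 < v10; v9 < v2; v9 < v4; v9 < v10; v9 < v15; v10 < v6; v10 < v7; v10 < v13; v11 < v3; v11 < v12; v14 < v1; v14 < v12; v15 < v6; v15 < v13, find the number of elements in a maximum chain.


A chain is a totally ordered subset; we count the number of elements in a maximum chain.
Compute, for each element x, the size of the longest chain ending at x:
  v0: 1
  v8: 1
  v9: 1
  v11: 1
  v14: 1
  v1: 2
  ...
A maximum chain: v0 < v5 < v3 < v6
Number of elements in the longest chain: 4


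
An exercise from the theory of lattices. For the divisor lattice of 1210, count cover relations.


A cover relation a -< b holds when a < b with no c strictly between.
Cover relations:
  1 -< 2
  1 -< 5
  1 -< 11
  2 -< 10
  2 -< 22
  5 -< 10
  5 -< 55
  10 -< 110
  ...12 more
Total: 20


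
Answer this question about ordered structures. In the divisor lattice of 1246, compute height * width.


Height = length of longest chain minus 1; width = size of largest antichain.
A maximum chain: 1 | 89 | 623 | 1246  (height 3).
A maximum antichain: {2, 7, 89}  (width 3).
Product = 3 * 3 = 9


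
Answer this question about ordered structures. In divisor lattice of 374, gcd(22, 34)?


Meet=gcd.
gcd(22,34)=2


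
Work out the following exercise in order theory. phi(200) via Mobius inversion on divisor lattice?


phi(n) = n * prod_{p|n} (1 - 1/p).
Prime divisors of 200: [2, 5]
phi(200) = 200 * (1 - 1/2) * (1 - 1/5)
phi(200) = 80


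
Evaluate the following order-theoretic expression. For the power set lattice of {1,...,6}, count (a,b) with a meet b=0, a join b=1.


Complement pair (a,b): a meet b = bottom, a join b = top.
Here: A intersect B = {} and A union B = {1,...,6}.
Pairs found: ({},{1,2,3,4,5,6}), ({1},{2,3,4,5,6}), ({2},{1,3,4,5,6}), ({3},{1,2,4,5,6}), ... (60 more)
Total ordered pairs: 64


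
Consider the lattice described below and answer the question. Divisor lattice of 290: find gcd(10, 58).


In a divisor lattice, meet = gcd (greatest common divisor).
By Euclidean algorithm or factoring: gcd(10,58) = 2


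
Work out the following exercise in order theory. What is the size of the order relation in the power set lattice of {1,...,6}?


The order relation is {(a,b) : a <= b}, reflexive so it includes (a,a).
Examples: ({},{}), ({},{1,2}), ({},{1,2,3}), ({},{1,2,3,4}), ({},{1,2,3,4,5}), ...
Total ordered pairs: 729


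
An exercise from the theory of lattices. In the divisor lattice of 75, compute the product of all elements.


Divisors of 75: [1, 3, 5, 15, 25, 75]
Product = n^(d(n)/2) = 75^(6/2)
Product = 421875


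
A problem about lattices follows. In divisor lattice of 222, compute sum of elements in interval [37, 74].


Interval [37,74] in divisors of 222: [37, 74]
Sum = 111


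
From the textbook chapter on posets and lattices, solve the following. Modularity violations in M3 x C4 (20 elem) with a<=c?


Modular law: if a <= c then a v (b ^ c) = (a v b) ^ c.
Check all triples (a,b,c) with a <= c among 20 elements.
This lattice is modular (diamonds M_m and their chain-products are modular).
Total violating triples: 0


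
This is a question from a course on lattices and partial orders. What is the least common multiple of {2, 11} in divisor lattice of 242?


In a divisor lattice, join = lcm (least common multiple).
Compute lcm iteratively: start with first element, then lcm(current, next).
Elements: [2, 11]
lcm(2,11) = 22
Final lcm = 22


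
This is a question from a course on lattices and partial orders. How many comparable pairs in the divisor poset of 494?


A comparable pair {a,b} has a < b or b < a in the order.
Count unordered pairs where one element is strictly below the other.
Examples: {1,2}, {1,13}, {1,19}, {1,26}, ...
Total comparable pairs: 19


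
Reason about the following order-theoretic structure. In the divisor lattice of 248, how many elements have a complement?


An element a is complemented if some b has a meet b = bottom, a join b = top.
a is complemented iff gcd(a, n/a)=1, i.e. a is a unitary divisor of 248.
Complemented elements: 1, 8, 31, 248
Count: 4


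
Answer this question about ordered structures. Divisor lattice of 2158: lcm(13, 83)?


Join=lcm.
gcd(13,83)=1
lcm=1079


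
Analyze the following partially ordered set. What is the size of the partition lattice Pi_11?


B(n) = number of set partitions of an n-element set.
B(n) satisfies the recurrence: B(n+1) = sum_k C(n,k)*B(k).
B(11) = 678570


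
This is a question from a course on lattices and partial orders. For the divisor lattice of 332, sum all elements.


sigma(n) = sum of divisors.
Divisors of 332: [1, 2, 4, 83, 166, 332]
Sum = 588


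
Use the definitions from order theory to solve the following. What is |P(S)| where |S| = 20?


Power set = 2^n.
2^20 = 1048576


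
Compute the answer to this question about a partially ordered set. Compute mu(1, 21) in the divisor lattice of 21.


In a divisor lattice, mu(a,b) = mu(b/a) where mu is the classical Mobius function.
b/a = 21/1 = 21
Prime factorization of 21: primes [3, 7]
21 is squarefree with 2 prime factor(s), so mu(21) = (-1)^2 = 1


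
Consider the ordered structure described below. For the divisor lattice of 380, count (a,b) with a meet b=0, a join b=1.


Complement pair (a,b): a meet b = bottom, a join b = top.
Here: gcd(a,b)=1 and lcm(a,b)=380, i.e. a*b=380 with a,b coprime.
Pairs found: (1,380), (4,95), (5,76), (19,20), ... (4 more)
Total ordered pairs: 8


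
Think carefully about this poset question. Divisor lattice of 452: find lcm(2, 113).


In a divisor lattice, join = lcm (least common multiple).
gcd(2,113) = 1
lcm(2,113) = 2*113/gcd = 226/1 = 226


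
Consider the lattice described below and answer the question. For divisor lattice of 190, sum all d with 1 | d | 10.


Interval [1,10] in divisors of 190: [1, 2, 5, 10]
Sum = 18


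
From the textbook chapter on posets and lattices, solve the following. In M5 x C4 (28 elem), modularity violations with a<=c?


Modular law: if a <= c then a v (b ^ c) = (a v b) ^ c.
Check all triples (a,b,c) with a <= c among 28 elements.
This lattice is modular (diamonds M_m and their chain-products are modular).
Total violating triples: 0


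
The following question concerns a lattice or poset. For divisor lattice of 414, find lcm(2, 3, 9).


In a divisor lattice, join = lcm (least common multiple).
Compute lcm iteratively: start with first element, then lcm(current, next).
Elements: [2, 3, 9]
lcm(2,3) = 6
lcm(6,9) = 18
Final lcm = 18


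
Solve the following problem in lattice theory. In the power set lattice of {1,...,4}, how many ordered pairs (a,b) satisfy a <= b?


The order relation is {(a,b) : a <= b}, reflexive so it includes (a,a).
Examples: ({},{}), ({},{1,2}), ({},{1,2,3}), ({},{1,2,3,4}), ({},{1,2,4}), ...
Total ordered pairs: 81


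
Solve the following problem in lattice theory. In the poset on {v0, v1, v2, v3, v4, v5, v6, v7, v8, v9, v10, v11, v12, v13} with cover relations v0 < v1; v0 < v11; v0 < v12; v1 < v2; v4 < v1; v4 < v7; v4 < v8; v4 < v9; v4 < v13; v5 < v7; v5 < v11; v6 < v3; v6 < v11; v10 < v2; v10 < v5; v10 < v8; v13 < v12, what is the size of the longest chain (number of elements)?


A chain is a totally ordered subset; we count the number of elements in a maximum chain.
Compute, for each element x, the size of the longest chain ending at x:
  v0: 1
  v4: 1
  v6: 1
  v10: 1
  v3: 2
  v5: 2
  ...
A maximum chain: v0 < v1 < v2
Number of elements in the longest chain: 3


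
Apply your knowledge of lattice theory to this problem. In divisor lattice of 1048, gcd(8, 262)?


Meet=gcd.
gcd(8,262)=2


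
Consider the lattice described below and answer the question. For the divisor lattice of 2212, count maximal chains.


A maximal chain goes from the minimum element to a maximal element via cover relations.
Counting all min-to-max paths in the cover graph.
Total maximal chains: 12


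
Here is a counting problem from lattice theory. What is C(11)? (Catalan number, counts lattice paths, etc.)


C(n) = C(2n, n) / (n+1).
C(22, 11) = 705432
C(11) = 705432 / 12 = 58786


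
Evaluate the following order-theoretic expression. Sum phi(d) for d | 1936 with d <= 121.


Divisors of 1936 up to 121: [1, 2, 4, 8, 11, 16, 22, 44, 88, 121]
phi values: [1, 1, 2, 4, 10, 8, 10, 20, 40, 110]
Sum = 206


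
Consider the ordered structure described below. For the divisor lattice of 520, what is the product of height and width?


Height = length of longest chain minus 1; width = size of largest antichain.
A maximum chain: 1 | 13 | 65 | 130 | 260 | 520  (height 5).
A maximum antichain: {4, 10, 26, 65}  (width 4).
Product = 5 * 4 = 20


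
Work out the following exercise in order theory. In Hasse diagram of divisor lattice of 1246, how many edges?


A cover relation a -< b holds when a < b with no c strictly between.
Cover relations:
  1 -< 2
  1 -< 7
  1 -< 89
  2 -< 14
  2 -< 178
  7 -< 14
  7 -< 623
  14 -< 1246
  ...4 more
Total: 12


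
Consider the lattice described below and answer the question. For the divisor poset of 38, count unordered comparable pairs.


A comparable pair {a,b} has a < b or b < a in the order.
Count unordered pairs where one element is strictly below the other.
Examples: {1,2}, {1,19}, {1,38}, {2,38}, ...
Total comparable pairs: 5


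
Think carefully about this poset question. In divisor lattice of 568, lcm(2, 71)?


Join=lcm.
gcd(2,71)=1
lcm=142


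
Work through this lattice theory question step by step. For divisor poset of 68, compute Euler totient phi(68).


phi(n) = n * prod_{p|n} (1 - 1/p).
Prime divisors of 68: [2, 17]
phi(68) = 68 * (1 - 1/2) * (1 - 1/17)
phi(68) = 32


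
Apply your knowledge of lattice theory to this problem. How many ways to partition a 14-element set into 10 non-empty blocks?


S(n,k) = k*S(n-1,k) + S(n-1,k-1).
S(13,10) = 39325, S(13,9) = 359502
S(14,10) = 10*39325 + 359502 = 393250 + 359502
S(14,10) = 752752


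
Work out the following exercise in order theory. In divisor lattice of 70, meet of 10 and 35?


In a divisor lattice, meet = gcd (greatest common divisor).
By Euclidean algorithm or factoring: gcd(10,35) = 5


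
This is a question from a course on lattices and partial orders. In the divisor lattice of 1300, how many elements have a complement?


An element a is complemented if some b has a meet b = bottom, a join b = top.
a is complemented iff gcd(a, n/a)=1, i.e. a is a unitary divisor of 1300.
Complemented elements: 1, 4, 13, 25, 52, 100, ... (2 more)
Count: 8


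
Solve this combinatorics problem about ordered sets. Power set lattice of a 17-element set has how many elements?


Power set = 2^n.
2^17 = 131072


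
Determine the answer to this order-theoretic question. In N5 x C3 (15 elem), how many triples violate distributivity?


Distributive law: a ^ (b v c) = (a ^ b) v (a ^ c).
Check all 15^3 = 3375 ordered triples (a,b,c).
  e.g. a=(b,0), b=(a,0), c=(c,0): lhs=(b,0) != rhs=(a,0)
  e.g. a=(b,0), b=(a,0), c=(c,1): lhs=(b,0) != rhs=(a,0)
Total violating triples: 54


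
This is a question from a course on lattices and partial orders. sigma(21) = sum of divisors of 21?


sigma(n) = sum of divisors.
Divisors of 21: [1, 3, 7, 21]
Sum = 32


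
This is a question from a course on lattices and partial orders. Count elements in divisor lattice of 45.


Divisors of 45: [1, 3, 5, 9, 15, 45]
Count: 6


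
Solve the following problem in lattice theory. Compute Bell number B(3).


B(n) = number of set partitions of an n-element set.
B(n) satisfies the recurrence: B(n+1) = sum_k C(n,k)*B(k).
B(3) = 5


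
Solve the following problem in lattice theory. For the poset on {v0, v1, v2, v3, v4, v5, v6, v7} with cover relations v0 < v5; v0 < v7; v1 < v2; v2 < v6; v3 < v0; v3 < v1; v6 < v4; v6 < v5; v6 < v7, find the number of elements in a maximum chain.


A chain is a totally ordered subset; we count the number of elements in a maximum chain.
Compute, for each element x, the size of the longest chain ending at x:
  v3: 1
  v0: 2
  v1: 2
  v2: 3
  v6: 4
  v4: 5
  ...
A maximum chain: v3 < v1 < v2 < v6 < v4
Number of elements in the longest chain: 5


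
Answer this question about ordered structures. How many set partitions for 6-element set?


B(n) = number of set partitions of an n-element set.
B(n) satisfies the recurrence: B(n+1) = sum_k C(n,k)*B(k).
B(6) = 203


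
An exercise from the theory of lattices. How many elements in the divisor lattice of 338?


Divisors of 338: [1, 2, 13, 26, 169, 338]
Count: 6


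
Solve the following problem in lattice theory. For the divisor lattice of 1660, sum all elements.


sigma(n) = sum of divisors.
Divisors of 1660: [1, 2, 4, 5, 10, 20, 83, 166, 332, 415, 830, 1660]
Sum = 3528


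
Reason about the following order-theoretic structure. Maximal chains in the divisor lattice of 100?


A maximal chain goes from the minimum element to a maximal element via cover relations.
Counting all min-to-max paths in the cover graph.
Total maximal chains: 6


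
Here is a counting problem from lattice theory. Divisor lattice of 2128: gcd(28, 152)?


Meet=gcd.
gcd(28,152)=4


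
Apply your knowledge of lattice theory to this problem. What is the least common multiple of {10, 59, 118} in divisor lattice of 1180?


In a divisor lattice, join = lcm (least common multiple).
Compute lcm iteratively: start with first element, then lcm(current, next).
Elements: [10, 59, 118]
lcm(10,59) = 590
lcm(590,118) = 590
Final lcm = 590


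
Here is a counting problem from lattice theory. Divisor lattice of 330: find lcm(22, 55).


In a divisor lattice, join = lcm (least common multiple).
gcd(22,55) = 11
lcm(22,55) = 22*55/gcd = 1210/11 = 110


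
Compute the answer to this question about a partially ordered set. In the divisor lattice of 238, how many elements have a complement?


An element a is complemented if some b has a meet b = bottom, a join b = top.
a is complemented iff gcd(a, n/a)=1, i.e. a is a unitary divisor of 238.
Complemented elements: 1, 2, 7, 14, 17, 34, ... (2 more)
Count: 8


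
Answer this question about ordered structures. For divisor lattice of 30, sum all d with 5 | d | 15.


Interval [5,15] in divisors of 30: [5, 15]
Sum = 20


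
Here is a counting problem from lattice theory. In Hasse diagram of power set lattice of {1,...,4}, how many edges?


A cover relation a -< b holds when a < b with no c strictly between.
Cover relations:
  {} -< {1}
  {} -< {2}
  {} -< {3}
  {} -< {4}
  {1} -< {1,2}
  {1} -< {1,3}
  {1} -< {1,4}
  {2} -< {1,2}
  ...24 more
Total: 32


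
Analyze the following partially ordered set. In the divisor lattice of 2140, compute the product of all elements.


Divisors of 2140: [1, 2, 4, 5, 10, 20, 107, 214, 428, 535, 1070, 2140]
Product = n^(d(n)/2) = 2140^(12/2)
Product = 96046742518336000000


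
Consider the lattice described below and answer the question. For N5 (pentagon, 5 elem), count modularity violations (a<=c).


Modular law: if a <= c then a v (b ^ c) = (a v b) ^ c.
Check all triples (a,b,c) with a <= c among 5 elements.
  e.g. a=a, b=c, c=b: lhs=a != rhs=b
Total violating triples: 1


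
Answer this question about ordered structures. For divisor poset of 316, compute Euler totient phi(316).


phi(n) = n * prod_{p|n} (1 - 1/p).
Prime divisors of 316: [2, 79]
phi(316) = 316 * (1 - 1/2) * (1 - 1/79)
phi(316) = 156


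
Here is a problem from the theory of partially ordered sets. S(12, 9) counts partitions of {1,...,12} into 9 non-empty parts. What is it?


S(n,k) = k*S(n-1,k) + S(n-1,k-1).
S(11,9) = 1155, S(11,8) = 11880
S(12,9) = 9*1155 + 11880 = 10395 + 11880
S(12,9) = 22275


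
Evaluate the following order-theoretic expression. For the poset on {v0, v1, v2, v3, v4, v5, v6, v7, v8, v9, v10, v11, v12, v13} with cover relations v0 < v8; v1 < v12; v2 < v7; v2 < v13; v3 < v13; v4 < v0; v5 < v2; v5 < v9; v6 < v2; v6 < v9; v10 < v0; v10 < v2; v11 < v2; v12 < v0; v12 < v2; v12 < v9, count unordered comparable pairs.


A comparable pair {a,b} has a < b or b < a in the order.
Count unordered pairs where one element is strictly below the other.
Examples: {v0,v1}, {v0,v4}, {v0,v8}, {v0,v10}, ...
Total comparable pairs: 35


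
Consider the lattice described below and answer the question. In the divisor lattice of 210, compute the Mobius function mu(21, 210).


In a divisor lattice, mu(a,b) = mu(b/a) where mu is the classical Mobius function.
b/a = 210/21 = 10
Prime factorization of 10: primes [2, 5]
10 is squarefree with 2 prime factor(s), so mu(10) = (-1)^2 = 1


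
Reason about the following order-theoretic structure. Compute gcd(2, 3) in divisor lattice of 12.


In a divisor lattice, meet = gcd (greatest common divisor).
By Euclidean algorithm or factoring: gcd(2,3) = 1


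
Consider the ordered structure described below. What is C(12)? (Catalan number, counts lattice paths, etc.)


C(n) = C(2n, n) / (n+1).
C(24, 12) = 2704156
C(12) = 2704156 / 13 = 208012


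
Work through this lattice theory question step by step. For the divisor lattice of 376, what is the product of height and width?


Height = length of longest chain minus 1; width = size of largest antichain.
A maximum chain: 1 | 47 | 94 | 188 | 376  (height 4).
A maximum antichain: {2, 47}  (width 2).
Product = 4 * 2 = 8


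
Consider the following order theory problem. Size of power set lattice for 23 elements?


Power set = 2^n.
2^23 = 8388608


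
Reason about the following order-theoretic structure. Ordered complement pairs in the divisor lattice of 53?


Complement pair (a,b): a meet b = bottom, a join b = top.
Here: gcd(a,b)=1 and lcm(a,b)=53, i.e. a*b=53 with a,b coprime.
Pairs found: (1,53), (53,1)
Total ordered pairs: 2


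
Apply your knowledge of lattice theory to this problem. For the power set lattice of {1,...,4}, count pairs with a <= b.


The order relation is {(a,b) : a <= b}, reflexive so it includes (a,a).
Examples: ({},{}), ({},{1,2}), ({},{1,2,3}), ({},{1,2,3,4}), ({},{1,2,4}), ...
Total ordered pairs: 81


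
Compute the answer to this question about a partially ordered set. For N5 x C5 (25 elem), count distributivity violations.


Distributive law: a ^ (b v c) = (a ^ b) v (a ^ c).
Check all 25^3 = 15625 ordered triples (a,b,c).
  e.g. a=(b,0), b=(a,0), c=(c,0): lhs=(b,0) != rhs=(a,0)
  e.g. a=(b,0), b=(a,0), c=(c,1): lhs=(b,0) != rhs=(a,0)
Total violating triples: 250


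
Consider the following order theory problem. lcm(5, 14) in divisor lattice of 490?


Join=lcm.
gcd(5,14)=1
lcm=70


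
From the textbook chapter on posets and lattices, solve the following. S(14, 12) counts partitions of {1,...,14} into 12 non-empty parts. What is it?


S(n,k) = k*S(n-1,k) + S(n-1,k-1).
S(13,12) = 78, S(13,11) = 2431
S(14,12) = 12*78 + 2431 = 936 + 2431
S(14,12) = 3367


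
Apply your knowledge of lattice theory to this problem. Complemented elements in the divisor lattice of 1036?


An element a is complemented if some b has a meet b = bottom, a join b = top.
a is complemented iff gcd(a, n/a)=1, i.e. a is a unitary divisor of 1036.
Complemented elements: 1, 4, 7, 28, 37, 148, ... (2 more)
Count: 8


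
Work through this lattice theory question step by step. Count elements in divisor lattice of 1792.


Divisors of 1792: [1, 2, 4, 7, 8, 14, 16, 28, 32, 56, 64, 112, 128, 224, 256, 448, 896, 1792]
Count: 18
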